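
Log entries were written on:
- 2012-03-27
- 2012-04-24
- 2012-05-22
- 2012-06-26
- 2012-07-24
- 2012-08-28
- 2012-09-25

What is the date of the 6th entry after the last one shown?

2013-03-26

All dates are Tuesdays, 28, 28, 35, 28, 35, 28 days apart.
Specifically, the 4th Tuesday of each month.
October 2012 — 4th Tuesday is 2012-10-23.
November 2012 — 4th Tuesday is 2012-11-27.
4th Tuesday of December 2012: 2012-12-25.
4th Tuesday of January 2013: 2013-01-22.
February 2013 — 4th Tuesday is 2013-02-26.
March 2013 — 4th Tuesday is 2013-03-26.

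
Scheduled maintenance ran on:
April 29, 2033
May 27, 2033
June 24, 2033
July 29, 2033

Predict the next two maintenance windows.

August 26, 2033; September 30, 2033

Every date is a Friday; gaps 28, 28, 35 days.
Each is the last Friday of its month (at least one falls on the 29th or later, ruling out '4th Friday').
August 2033 ends with Friday August 26, 2033.
September 2033 ends with Friday September 30, 2033.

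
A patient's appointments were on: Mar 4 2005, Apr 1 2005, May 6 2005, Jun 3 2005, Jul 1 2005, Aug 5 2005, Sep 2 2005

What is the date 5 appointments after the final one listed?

These are Fridays at 28- or 35-day spacing (28, 35, 28, 28, 35, 28).
The pattern: 1st Friday of the month.
1st Friday of October 2005: Oct 7 2005.
1st Friday of November 2005: Nov 4 2005.
1st Friday of December 2005: Dec 2 2005.
1st Friday of January 2006: Jan 6 2006.
February 2006 — 1st Friday is Feb 3 2006.

Feb 3 2006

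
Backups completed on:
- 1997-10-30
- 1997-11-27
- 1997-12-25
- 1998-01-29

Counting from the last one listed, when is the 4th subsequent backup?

1998-05-28

Every date is a Thursday; gaps 28, 28, 35 days.
Each is the last Thursday of its month (at least one falls on the 29th or later, ruling out '4th Thursday').
February 1998 ends with Thursday 1998-02-26.
Last Thursday of March 1998: 1998-03-26.
April 1998 ends with Thursday 1998-04-30.
May 1998 ends with Thursday 1998-05-28.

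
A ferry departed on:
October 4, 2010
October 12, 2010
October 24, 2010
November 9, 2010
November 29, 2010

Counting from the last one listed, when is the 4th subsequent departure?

Gaps: 8, 12, 16, 20 days — each gap is 4 larger than the previous one.
Next gap: 24 days. November 29, 2010 + 24 days = December 23, 2010.
Next gap: 28 days. December 23, 2010 + 28 days = January 20, 2011.
Next gap: 32 days. January 20, 2011 + 32 days = February 21, 2011.
Next gap: 36 days. February 21, 2011 + 36 days = March 29, 2011.

March 29, 2011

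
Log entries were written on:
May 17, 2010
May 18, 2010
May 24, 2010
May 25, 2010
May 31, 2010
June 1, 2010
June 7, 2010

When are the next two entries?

June 8, 2010; June 14, 2010

Every event lands on a Monday or Tuesday (gaps cycle 1, 6, 1, 6, 1, 6).
So the schedule is: every Monday and Tuesday.
Next Tuesday: June 8, 2010.
Next Monday: June 14, 2010.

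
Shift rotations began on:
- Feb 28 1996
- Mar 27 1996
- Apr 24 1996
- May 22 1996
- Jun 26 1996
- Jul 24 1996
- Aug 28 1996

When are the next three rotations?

Sep 25 1996, Oct 23 1996, Nov 27 1996

Gaps: 28, 28, 28, 35, 28, 35 days — a mix of 28 and 35. Every date is a Wednesday.
Each is the 4th Wednesday of its month.
September 1996 — 4th Wednesday is Sep 25 1996.
October 1996 — 4th Wednesday is Oct 23 1996.
4th Wednesday of November 1996: Nov 27 1996.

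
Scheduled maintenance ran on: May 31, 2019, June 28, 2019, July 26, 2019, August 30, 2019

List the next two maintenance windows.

All Fridays; the gaps (28, 28, 35) vary with month length.
This is the last Friday of each month.
September 2019 ends with Friday September 27, 2019.
October 2019 ends with Friday October 25, 2019.

September 27, 2019; October 25, 2019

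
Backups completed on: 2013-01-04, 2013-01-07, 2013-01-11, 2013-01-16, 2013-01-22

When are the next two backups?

Intervals are 3, 4, 5, 6 days — an arithmetic progression with common difference 1.
Next gap: 7 days. 2013-01-22 + 7 days = 2013-01-29.
Next gap: 8 days. 2013-01-29 + 8 days = 2013-02-06.

2013-01-29, 2013-02-06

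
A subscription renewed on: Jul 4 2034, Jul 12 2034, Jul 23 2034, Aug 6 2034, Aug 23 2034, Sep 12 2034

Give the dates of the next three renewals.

Gaps: 8, 11, 14, 17, 20 days — each gap is 3 larger than the previous one.
Next gap: 23 days. Sep 12 2034 + 23 days = Oct 5 2034.
Next gap: 26 days. Oct 5 2034 + 26 days = Oct 31 2034.
Next gap: 29 days. Oct 31 2034 + 29 days = Nov 29 2034.

Oct 5 2034, Oct 31 2034, Nov 29 2034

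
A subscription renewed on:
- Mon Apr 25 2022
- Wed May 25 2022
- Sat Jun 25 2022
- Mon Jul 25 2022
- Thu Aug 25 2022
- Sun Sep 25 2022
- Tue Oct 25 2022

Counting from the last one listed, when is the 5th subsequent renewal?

Gaps: 30, 31, 30, 31, 31, 30 days — not constant. Every event is on the 25th of the month.
Pattern: the 25th of each month.
Next: November 2022 → Fri Nov 25 2022.
Next: December 2022 → Sun Dec 25 2022.
Next: January 2023 → Wed Jan 25 2023.
Next: February 2023 → Sat Feb 25 2023.
March 2023: Sat Mar 25 2023.

Sat Mar 25 2023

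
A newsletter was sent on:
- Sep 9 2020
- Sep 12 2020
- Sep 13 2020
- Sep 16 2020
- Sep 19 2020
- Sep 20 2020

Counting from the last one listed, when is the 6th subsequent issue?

Every event lands on a Wednesday or Saturday or Sunday (gaps cycle 3, 1, 3, 3, 1).
So the schedule is: every Wednesday, Saturday and Sunday.
Next Wednesday: Sep 23 2020.
The following Saturday is Sep 26 2020.
The following Sunday is Sep 27 2020.
The following Wednesday is Sep 30 2020.
The following Saturday is Oct 3 2020.
Next Sunday: Oct 4 2020.

Oct 4 2020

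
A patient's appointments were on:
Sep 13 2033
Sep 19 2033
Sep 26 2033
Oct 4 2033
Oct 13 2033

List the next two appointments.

Intervals are 6, 7, 8, 9 days — an arithmetic progression with common difference 1.
Next gap: 10 days. Oct 13 2033 + 10 days = Oct 23 2033.
Next gap: 11 days. Oct 23 2033 + 11 days = Nov 3 2033.

Oct 23 2033, Nov 3 2033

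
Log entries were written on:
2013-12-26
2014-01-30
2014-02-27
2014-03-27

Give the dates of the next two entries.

2014-04-24, 2014-05-29

These are Thursdays with 35, 28, 28-day gaps.
Each is the final Thursday of its month — 2014-01-30 is past the 28th, so '4th Thursday' doesn't fit.
April 2014 ends with Thursday 2014-04-24.
Last Thursday of May 2014: 2014-05-29.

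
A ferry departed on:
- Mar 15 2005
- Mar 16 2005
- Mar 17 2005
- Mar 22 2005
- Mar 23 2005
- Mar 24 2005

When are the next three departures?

Gaps: 1, 1, 5, 1, 1 days — not constant, but cyclic with period 3.
The events fall on every Tuesday, Wednesday and Thursday.
The following Tuesday is Mar 29 2005.
The following Wednesday is Mar 30 2005.
Next Thursday: Mar 31 2005.

Mar 29 2005, Mar 30 2005, Mar 31 2005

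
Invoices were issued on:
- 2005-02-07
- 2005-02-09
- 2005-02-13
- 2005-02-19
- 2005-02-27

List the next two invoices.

2005-03-09, 2005-03-21

Gaps: 2, 4, 6, 8 days — each gap is 2 larger than the previous one.
Next gap: 10 days. 2005-02-27 + 10 days = 2005-03-09.
Next gap: 12 days. 2005-03-09 + 12 days = 2005-03-21.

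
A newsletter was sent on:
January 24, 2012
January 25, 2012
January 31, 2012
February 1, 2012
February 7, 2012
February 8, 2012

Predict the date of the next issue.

February 14, 2012

The gap pattern 1, 6, 1, 6, 1 repeats every 2 events.
These are the Tuesdays and Wednesdays of each week.
Next Tuesday: February 14, 2012.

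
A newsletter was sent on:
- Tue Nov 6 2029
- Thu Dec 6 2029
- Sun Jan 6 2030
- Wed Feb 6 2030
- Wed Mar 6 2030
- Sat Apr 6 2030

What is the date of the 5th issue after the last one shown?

Each date is the 6th; the gaps (30, 31, 31, 28, 31) track the month lengths.
The rule is the 6th of each month.
May 2030: Mon May 6 2030.
Next: June 2030 → Thu Jun 6 2030.
Next: July 2030 → Sat Jul 6 2030.
Next: August 2030 → Tue Aug 6 2030.
September 2030: Fri Sep 6 2030.

Fri Sep 6 2030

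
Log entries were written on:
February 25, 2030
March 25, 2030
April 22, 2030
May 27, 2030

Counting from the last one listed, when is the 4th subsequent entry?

September 23, 2030

These are Mondays at 28- or 35-day spacing (28, 28, 35).
The pattern: 4th Monday of the month.
4th Monday of June 2030: June 24, 2030.
4th Monday of July 2030: July 22, 2030.
4th Monday of August 2030: August 26, 2030.
4th Monday of September 2030: September 23, 2030.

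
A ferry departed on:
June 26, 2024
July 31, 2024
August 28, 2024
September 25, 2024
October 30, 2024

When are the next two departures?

All Wednesdays; the gaps (35, 28, 28, 35) vary with month length.
This is the last Wednesday of each month.
Last Wednesday of November 2024: November 27, 2024.
Last Wednesday of December 2024: December 25, 2024.

November 27, 2024; December 25, 2024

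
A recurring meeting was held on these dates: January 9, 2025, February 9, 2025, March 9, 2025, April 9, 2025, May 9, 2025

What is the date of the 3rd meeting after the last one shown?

Each date is the 9th; the gaps (31, 28, 31, 30) track the month lengths.
The rule is the 9th of each month.
Next: June 2025 → June 9, 2025.
July 2025: July 9, 2025.
August 2025: August 9, 2025.

August 9, 2025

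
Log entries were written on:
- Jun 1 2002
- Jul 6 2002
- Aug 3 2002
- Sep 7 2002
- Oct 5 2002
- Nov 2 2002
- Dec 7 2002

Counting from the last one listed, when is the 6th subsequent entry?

Jun 7 2003

All dates are Saturdays, 35, 28, 35, 28, 28, 35 days apart.
Specifically, the 1st Saturday of each month.
1st Saturday of January 2003: Jan 4 2003.
February 2003 — 1st Saturday is Feb 1 2003.
March 2003 — 1st Saturday is Mar 1 2003.
1st Saturday of April 2003: Apr 5 2003.
May 2003 — 1st Saturday is May 3 2003.
June 2003 — 1st Saturday is Jun 7 2003.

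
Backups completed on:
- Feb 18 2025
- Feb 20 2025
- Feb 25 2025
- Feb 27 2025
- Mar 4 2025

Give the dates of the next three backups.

Mar 6 2025, Mar 11 2025, Mar 13 2025

The gap pattern 2, 5, 2, 5 repeats every 2 events.
These are the Tuesdays and Thursdays of each week.
Next Thursday: Mar 6 2025.
Next Tuesday: Mar 11 2025.
Next Thursday: Mar 13 2025.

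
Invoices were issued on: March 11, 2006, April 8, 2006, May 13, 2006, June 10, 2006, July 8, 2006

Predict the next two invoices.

August 12, 2006; September 9, 2006

Gaps: 28, 35, 28, 28 days — a mix of 28 and 35. Every date is a Saturday.
Each is the 2nd Saturday of its month.
2nd Saturday of August 2006: August 12, 2006.
2nd Saturday of September 2006: September 9, 2006.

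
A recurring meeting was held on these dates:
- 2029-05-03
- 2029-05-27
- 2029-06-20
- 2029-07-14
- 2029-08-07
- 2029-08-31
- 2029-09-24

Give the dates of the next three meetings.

The spacing is 24, 24, 24, 24, 24, 24 days — always 24 days.
2029-09-24 + 24 days = 2029-10-18.
2029-10-18 + 24 days = 2029-11-11.
2029-11-11 + 24 days = 2029-12-05.

2029-10-18, 2029-11-11, 2029-12-05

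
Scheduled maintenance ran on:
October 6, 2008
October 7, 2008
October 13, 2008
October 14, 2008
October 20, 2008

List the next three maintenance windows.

October 21, 2008; October 27, 2008; October 28, 2008

Every event lands on a Monday or Tuesday (gaps cycle 1, 6, 1, 6).
So the schedule is: every Monday and Tuesday.
Next Tuesday: October 21, 2008.
The following Monday is October 27, 2008.
Next Tuesday: October 28, 2008.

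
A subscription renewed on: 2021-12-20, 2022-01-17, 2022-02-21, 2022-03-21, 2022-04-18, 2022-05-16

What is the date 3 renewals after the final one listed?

2022-08-15

These are Mondays at 28- or 35-day spacing (28, 35, 28, 28, 28).
The pattern: 3rd Monday of the month.
3rd Monday of June 2022: 2022-06-20.
3rd Monday of July 2022: 2022-07-18.
3rd Monday of August 2022: 2022-08-15.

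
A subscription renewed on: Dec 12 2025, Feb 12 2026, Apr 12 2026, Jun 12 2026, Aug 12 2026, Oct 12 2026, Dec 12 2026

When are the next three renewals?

Each date is the 12th; the gaps (62, 59, 61, 61, 61, 61) track the month lengths.
The rule is the 12th of every 2 months.
February 2027: Feb 12 2027.
April 2027: Apr 12 2027.
Next: June 2027 → Jun 12 2027.

Feb 12 2027, Apr 12 2027, Jun 12 2027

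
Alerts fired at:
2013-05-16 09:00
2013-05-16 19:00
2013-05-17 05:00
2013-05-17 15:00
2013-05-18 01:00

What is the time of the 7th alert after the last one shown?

2013-05-20 23:00

The interval is a steady 10 hours (10, 10, 10, 10).
2013-05-18 01:00 + 10 h = 2013-05-18 11:00.
2013-05-18 11:00 + 10 h = 2013-05-18 21:00.
2013-05-18 21:00 + 10 h = 2013-05-19 07:00.
2013-05-19 07:00 + 10 h = 2013-05-19 17:00.
2013-05-19 17:00 + 10 h = 2013-05-20 03:00.
2013-05-20 03:00 + 10 h = 2013-05-20 13:00.
2013-05-20 13:00 + 10 h = 2013-05-20 23:00.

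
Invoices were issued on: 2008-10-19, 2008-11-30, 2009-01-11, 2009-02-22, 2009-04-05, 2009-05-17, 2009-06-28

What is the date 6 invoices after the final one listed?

2010-03-07

Gaps between consecutive events: 42, 42, 42, 42, 42, 42 days — a constant 42-day interval.
2009-06-28 + 42 days = 2009-08-09.
2009-08-09 + 42 days = 2009-09-20.
2009-09-20 + 42 days = 2009-11-01.
2009-11-01 + 42 days = 2009-12-13.
2009-12-13 + 42 days = 2010-01-24.
2010-01-24 + 42 days = 2010-03-07.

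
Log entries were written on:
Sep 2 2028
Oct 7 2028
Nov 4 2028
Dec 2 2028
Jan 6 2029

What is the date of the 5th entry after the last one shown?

Jun 2 2029

These are Saturdays at 28- or 35-day spacing (35, 28, 28, 35).
The pattern: 1st Saturday of the month.
February 2029 — 1st Saturday is Feb 3 2029.
March 2029 — 1st Saturday is Mar 3 2029.
1st Saturday of April 2029: Apr 7 2029.
1st Saturday of May 2029: May 5 2029.
1st Saturday of June 2029: Jun 2 2029.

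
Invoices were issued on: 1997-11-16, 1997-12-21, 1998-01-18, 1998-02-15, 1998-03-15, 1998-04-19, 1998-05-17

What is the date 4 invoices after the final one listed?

1998-09-20

These are Sundays at 28- or 35-day spacing (35, 28, 28, 28, 35, 28).
The pattern: 3rd Sunday of the month.
3rd Sunday of June 1998: 1998-06-21.
July 1998 — 3rd Sunday is 1998-07-19.
3rd Sunday of August 1998: 1998-08-16.
3rd Sunday of September 1998: 1998-09-20.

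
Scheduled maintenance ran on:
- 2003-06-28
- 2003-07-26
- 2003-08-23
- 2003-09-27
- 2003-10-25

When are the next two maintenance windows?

All dates are Saturdays, 28, 28, 35, 28 days apart.
Specifically, the 4th Saturday of each month.
November 2003 — 4th Saturday is 2003-11-22.
December 2003 — 4th Saturday is 2003-12-27.

2003-11-22, 2003-12-27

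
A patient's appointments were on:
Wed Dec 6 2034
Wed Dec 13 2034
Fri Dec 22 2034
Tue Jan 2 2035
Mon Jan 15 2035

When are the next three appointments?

Gaps: 7, 9, 11, 13 days — each gap is 2 larger than the previous one.
Next gap: 15 days. Mon Jan 15 2035 + 15 days = Tue Jan 30 2035.
Next gap: 17 days. Tue Jan 30 2035 + 17 days = Fri Feb 16 2035.
Next gap: 19 days. Fri Feb 16 2035 + 19 days = Wed Mar 7 2035.

Tue Jan 30 2035, Fri Feb 16 2035, Wed Mar 7 2035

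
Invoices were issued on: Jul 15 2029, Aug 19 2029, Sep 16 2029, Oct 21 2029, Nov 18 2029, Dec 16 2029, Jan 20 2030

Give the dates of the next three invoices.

These are Sundays at 28- or 35-day spacing (35, 28, 35, 28, 28, 35).
The pattern: 3rd Sunday of the month.
February 2030 — 3rd Sunday is Feb 17 2030.
March 2030 — 3rd Sunday is Mar 17 2030.
3rd Sunday of April 2030: Apr 21 2030.

Feb 17 2030, Mar 17 2030, Apr 21 2030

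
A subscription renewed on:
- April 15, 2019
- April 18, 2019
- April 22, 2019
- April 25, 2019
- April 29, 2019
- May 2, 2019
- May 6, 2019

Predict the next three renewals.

May 9, 2019; May 13, 2019; May 16, 2019

The gap pattern 3, 4, 3, 4, 3, 4 repeats every 2 events.
These are the Mondays and Thursdays of each week.
Next Thursday: May 9, 2019.
The following Monday is May 13, 2019.
The following Thursday is May 16, 2019.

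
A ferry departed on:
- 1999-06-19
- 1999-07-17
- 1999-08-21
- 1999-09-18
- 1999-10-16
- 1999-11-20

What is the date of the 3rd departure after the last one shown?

All dates are Saturdays, 28, 35, 28, 28, 35 days apart.
Specifically, the 3rd Saturday of each month.
3rd Saturday of December 1999: 1999-12-18.
3rd Saturday of January 2000: 2000-01-15.
3rd Saturday of February 2000: 2000-02-19.

2000-02-19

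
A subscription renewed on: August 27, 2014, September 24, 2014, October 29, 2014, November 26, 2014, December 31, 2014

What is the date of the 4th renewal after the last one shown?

April 29, 2015

Every date is a Wednesday; gaps 28, 35, 28, 35 days.
Each is the last Wednesday of its month (at least one falls on the 29th or later, ruling out '4th Wednesday').
January 2015 ends with Wednesday January 28, 2015.
Last Wednesday of February 2015: February 25, 2015.
March 2015 ends with Wednesday March 25, 2015.
April 2015 ends with Wednesday April 29, 2015.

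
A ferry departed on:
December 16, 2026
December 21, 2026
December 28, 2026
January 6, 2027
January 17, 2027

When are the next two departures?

January 30, 2027; February 14, 2027

Gaps: 5, 7, 9, 11 days — each gap is 2 larger than the previous one.
Next gap: 13 days. January 17, 2027 + 13 days = January 30, 2027.
Next gap: 15 days. January 30, 2027 + 15 days = February 14, 2027.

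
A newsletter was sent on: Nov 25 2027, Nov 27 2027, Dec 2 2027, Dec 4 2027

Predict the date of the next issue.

Dec 9 2027

The gap pattern 2, 5, 2 repeats every 2 events.
These are the Thursdays and Saturdays of each week.
Next Thursday: Dec 9 2027.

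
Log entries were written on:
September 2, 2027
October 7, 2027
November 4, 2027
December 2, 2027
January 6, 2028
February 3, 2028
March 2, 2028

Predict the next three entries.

April 6, 2028; May 4, 2028; June 1, 2028

Gaps: 35, 28, 28, 35, 28, 28 days — a mix of 28 and 35. Every date is a Thursday.
Each is the 1st Thursday of its month.
1st Thursday of April 2028: April 6, 2028.
1st Thursday of May 2028: May 4, 2028.
1st Thursday of June 2028: June 1, 2028.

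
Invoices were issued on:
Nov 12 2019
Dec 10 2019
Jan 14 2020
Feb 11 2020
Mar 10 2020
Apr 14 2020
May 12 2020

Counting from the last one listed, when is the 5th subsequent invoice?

Oct 13 2020

Gaps: 28, 35, 28, 28, 35, 28 days — a mix of 28 and 35. Every date is a Tuesday.
Each is the 2nd Tuesday of its month.
June 2020 — 2nd Tuesday is Jun 9 2020.
July 2020 — 2nd Tuesday is Jul 14 2020.
2nd Tuesday of August 2020: Aug 11 2020.
September 2020 — 2nd Tuesday is Sep 8 2020.
2nd Tuesday of October 2020: Oct 13 2020.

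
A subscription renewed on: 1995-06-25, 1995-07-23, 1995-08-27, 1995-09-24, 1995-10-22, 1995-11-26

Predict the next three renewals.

These are Sundays at 28- or 35-day spacing (28, 35, 28, 28, 35).
The pattern: 4th Sunday of the month.
4th Sunday of December 1995: 1995-12-24.
4th Sunday of January 1996: 1996-01-28.
4th Sunday of February 1996: 1996-02-25.

1995-12-24, 1996-01-28, 1996-02-25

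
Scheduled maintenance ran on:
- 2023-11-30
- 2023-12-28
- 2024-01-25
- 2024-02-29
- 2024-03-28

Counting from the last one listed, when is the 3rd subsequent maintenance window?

All Thursdays; the gaps (28, 28, 35, 28) vary with month length.
This is the last Thursday of each month.
April 2024 ends with Thursday 2024-04-25.
Last Thursday of May 2024: 2024-05-30.
June 2024 ends with Thursday 2024-06-27.

2024-06-27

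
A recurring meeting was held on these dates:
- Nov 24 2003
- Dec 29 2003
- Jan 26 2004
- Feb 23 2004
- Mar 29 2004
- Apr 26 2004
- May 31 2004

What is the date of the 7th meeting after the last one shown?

These are Mondays with 35, 28, 28, 35, 28, 35-day gaps.
Each is the final Monday of its month — Dec 29 2003 is past the 28th, so '4th Monday' doesn't fit.
June 2004 ends with Monday Jun 28 2004.
July 2004 ends with Monday Jul 26 2004.
Last Monday of August 2004: Aug 30 2004.
Last Monday of September 2004: Sep 27 2004.
October 2004 ends with Monday Oct 25 2004.
Last Monday of November 2004: Nov 29 2004.
December 2004 ends with Monday Dec 27 2004.

Dec 27 2004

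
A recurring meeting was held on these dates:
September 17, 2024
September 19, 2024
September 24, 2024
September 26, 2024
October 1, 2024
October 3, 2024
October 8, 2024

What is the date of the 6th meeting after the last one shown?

Gaps: 2, 5, 2, 5, 2, 5 days — not constant, but cyclic with period 2.
The events fall on every Tuesday and Thursday.
Next Thursday: October 10, 2024.
Next Tuesday: October 15, 2024.
The following Thursday is October 17, 2024.
Next Tuesday: October 22, 2024.
Next Thursday: October 24, 2024.
The following Tuesday is October 29, 2024.

October 29, 2024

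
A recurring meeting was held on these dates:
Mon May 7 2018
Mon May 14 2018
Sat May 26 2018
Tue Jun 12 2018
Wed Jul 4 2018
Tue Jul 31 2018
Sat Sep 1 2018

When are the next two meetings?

Intervals are 7, 12, 17, 22, 27, 32 days — an arithmetic progression with common difference 5.
Next gap: 37 days. Sat Sep 1 2018 + 37 days = Mon Oct 8 2018.
Next gap: 42 days. Mon Oct 8 2018 + 42 days = Mon Nov 19 2018.

Mon Oct 8 2018, Mon Nov 19 2018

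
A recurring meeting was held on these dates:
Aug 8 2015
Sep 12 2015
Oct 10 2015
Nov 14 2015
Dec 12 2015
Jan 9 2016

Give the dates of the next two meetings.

These are Saturdays at 28- or 35-day spacing (35, 28, 35, 28, 28).
The pattern: 2nd Saturday of the month.
February 2016 — 2nd Saturday is Feb 13 2016.
March 2016 — 2nd Saturday is Mar 12 2016.

Feb 13 2016, Mar 12 2016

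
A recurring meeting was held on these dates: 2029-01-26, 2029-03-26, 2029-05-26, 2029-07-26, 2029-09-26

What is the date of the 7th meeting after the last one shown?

The day-of-month is always 26 (59, 61, 61, 62 days between events).
So this recurs on the 26th of every 2 months.
November 2029: 2029-11-26.
January 2030: 2030-01-26.
March 2030: 2030-03-26.
Next: May 2030 → 2030-05-26.
Next: July 2030 → 2030-07-26.
September 2030: 2030-09-26.
November 2030: 2030-11-26.

2030-11-26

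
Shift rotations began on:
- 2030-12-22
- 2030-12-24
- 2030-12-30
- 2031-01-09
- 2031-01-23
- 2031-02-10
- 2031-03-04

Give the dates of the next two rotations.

Gaps: 2, 6, 10, 14, 18, 22 days — each gap is 4 larger than the previous one.
Next gap: 26 days. 2031-03-04 + 26 days = 2031-03-30.
Next gap: 30 days. 2031-03-30 + 30 days = 2031-04-29.

2031-03-30, 2031-04-29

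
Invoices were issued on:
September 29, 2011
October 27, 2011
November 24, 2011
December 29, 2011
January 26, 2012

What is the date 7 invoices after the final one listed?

Every date is a Thursday; gaps 28, 28, 35, 28 days.
Each is the last Thursday of its month (at least one falls on the 29th or later, ruling out '4th Thursday').
Last Thursday of February 2012: February 23, 2012.
Last Thursday of March 2012: March 29, 2012.
Last Thursday of April 2012: April 26, 2012.
Last Thursday of May 2012: May 31, 2012.
June 2012 ends with Thursday June 28, 2012.
Last Thursday of July 2012: July 26, 2012.
Last Thursday of August 2012: August 30, 2012.

August 30, 2012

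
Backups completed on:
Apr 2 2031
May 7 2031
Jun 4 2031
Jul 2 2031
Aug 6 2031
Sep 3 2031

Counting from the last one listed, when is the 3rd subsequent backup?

Dec 3 2031

All dates are Wednesdays, 35, 28, 28, 35, 28 days apart.
Specifically, the 1st Wednesday of each month.
1st Wednesday of October 2031: Oct 1 2031.
1st Wednesday of November 2031: Nov 5 2031.
December 2031 — 1st Wednesday is Dec 3 2031.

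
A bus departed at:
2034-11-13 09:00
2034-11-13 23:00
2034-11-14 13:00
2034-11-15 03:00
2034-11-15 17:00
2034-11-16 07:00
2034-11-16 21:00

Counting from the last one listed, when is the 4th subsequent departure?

2034-11-19 05:00

Gaps: 14, 14, 14, 14, 14, 14 hours — each event is 14 hours after the previous one.
2034-11-16 21:00 + 14 h = 2034-11-17 11:00.
2034-11-17 11:00 + 14 h = 2034-11-18 01:00.
2034-11-18 01:00 + 14 h = 2034-11-18 15:00.
2034-11-18 15:00 + 14 h = 2034-11-19 05:00.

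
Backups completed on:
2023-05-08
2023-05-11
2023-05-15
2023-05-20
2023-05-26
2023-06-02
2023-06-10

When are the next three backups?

Intervals are 3, 4, 5, 6, 7, 8 days — an arithmetic progression with common difference 1.
Next gap: 9 days. 2023-06-10 + 9 days = 2023-06-19.
Next gap: 10 days. 2023-06-19 + 10 days = 2023-06-29.
Next gap: 11 days. 2023-06-29 + 11 days = 2023-07-10.

2023-06-19, 2023-06-29, 2023-07-10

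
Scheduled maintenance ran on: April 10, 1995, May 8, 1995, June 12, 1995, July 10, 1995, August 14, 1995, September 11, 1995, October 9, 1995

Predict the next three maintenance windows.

All dates are Mondays, 28, 35, 28, 35, 28, 28 days apart.
Specifically, the 2nd Monday of each month.
2nd Monday of November 1995: November 13, 1995.
December 1995 — 2nd Monday is December 11, 1995.
January 1996 — 2nd Monday is January 8, 1996.

November 13, 1995; December 11, 1995; January 8, 1996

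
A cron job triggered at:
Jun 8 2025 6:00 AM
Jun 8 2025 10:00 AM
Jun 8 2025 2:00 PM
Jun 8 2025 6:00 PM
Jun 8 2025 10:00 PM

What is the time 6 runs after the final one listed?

Gaps: 4, 4, 4, 4 hours — each event is 4 hours after the previous one.
Jun 8 2025 10:00 PM + 4 h = Jun 9 2025 2:00 AM.
Jun 9 2025 2:00 AM + 4 h = Jun 9 2025 6:00 AM.
Jun 9 2025 6:00 AM + 4 h = Jun 9 2025 10:00 AM.
Jun 9 2025 10:00 AM + 4 h = Jun 9 2025 2:00 PM.
Jun 9 2025 2:00 PM + 4 h = Jun 9 2025 6:00 PM.
Jun 9 2025 6:00 PM + 4 h = Jun 9 2025 10:00 PM.

Jun 9 2025 10:00 PM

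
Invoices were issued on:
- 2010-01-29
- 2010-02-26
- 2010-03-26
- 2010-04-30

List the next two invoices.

2010-05-28, 2010-06-25

These are Fridays with 28, 28, 35-day gaps.
Each is the final Friday of its month — 2010-01-29 is past the 28th, so '4th Friday' doesn't fit.
Last Friday of May 2010: 2010-05-28.
June 2010 ends with Friday 2010-06-25.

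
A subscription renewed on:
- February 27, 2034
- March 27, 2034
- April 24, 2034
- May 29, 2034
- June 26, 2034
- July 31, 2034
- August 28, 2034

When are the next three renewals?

Every date is a Monday; gaps 28, 28, 35, 28, 35, 28 days.
Each is the last Monday of its month (at least one falls on the 29th or later, ruling out '4th Monday').
September 2034 ends with Monday September 25, 2034.
October 2034 ends with Monday October 30, 2034.
November 2034 ends with Monday November 27, 2034.

September 25, 2034; October 30, 2034; November 27, 2034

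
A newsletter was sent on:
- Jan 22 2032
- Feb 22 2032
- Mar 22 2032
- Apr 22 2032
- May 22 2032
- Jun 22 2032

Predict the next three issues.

Jul 22 2032, Aug 22 2032, Sep 22 2032

The day-of-month is always 22 (31, 29, 31, 30, 31 days between events).
So this recurs on the 22nd of each month.
Next: July 2032 → Jul 22 2032.
Next: August 2032 → Aug 22 2032.
September 2032: Sep 22 2032.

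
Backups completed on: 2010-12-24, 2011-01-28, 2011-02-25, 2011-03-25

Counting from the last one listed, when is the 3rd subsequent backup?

2011-06-24

All dates are Fridays, 35, 28, 28 days apart.
Specifically, the 4th Friday of each month.
4th Friday of April 2011: 2011-04-22.
May 2011 — 4th Friday is 2011-05-27.
June 2011 — 4th Friday is 2011-06-24.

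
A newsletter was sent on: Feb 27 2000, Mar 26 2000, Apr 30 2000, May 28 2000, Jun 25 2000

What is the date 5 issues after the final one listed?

All Sundays; the gaps (28, 35, 28, 28) vary with month length.
This is the last Sunday of each month.
Last Sunday of July 2000: Jul 30 2000.
Last Sunday of August 2000: Aug 27 2000.
Last Sunday of September 2000: Sep 24 2000.
October 2000 ends with Sunday Oct 29 2000.
November 2000 ends with Sunday Nov 26 2000.

Nov 26 2000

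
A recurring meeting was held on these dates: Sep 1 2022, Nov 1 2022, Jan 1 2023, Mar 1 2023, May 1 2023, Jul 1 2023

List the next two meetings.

Each date is the 1st; the gaps (61, 61, 59, 61, 61) track the month lengths.
The rule is the 1st of every 2 months.
Next: September 2023 → Sep 1 2023.
November 2023: Nov 1 2023.

Sep 1 2023, Nov 1 2023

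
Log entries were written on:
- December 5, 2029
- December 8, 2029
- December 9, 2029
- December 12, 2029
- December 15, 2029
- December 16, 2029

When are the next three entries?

December 19, 2029; December 22, 2029; December 23, 2029

Gaps: 3, 1, 3, 3, 1 days — not constant, but cyclic with period 3.
The events fall on every Wednesday, Saturday and Sunday.
The following Wednesday is December 19, 2029.
Next Saturday: December 22, 2029.
The following Sunday is December 23, 2029.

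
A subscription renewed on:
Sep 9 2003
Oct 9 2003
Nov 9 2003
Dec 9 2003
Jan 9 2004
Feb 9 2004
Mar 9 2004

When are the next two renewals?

The day-of-month is always 9 (30, 31, 30, 31, 31, 29 days between events).
So this recurs on the 9th of each month.
Next: April 2004 → Apr 9 2004.
May 2004: May 9 2004.

Apr 9 2004, May 9 2004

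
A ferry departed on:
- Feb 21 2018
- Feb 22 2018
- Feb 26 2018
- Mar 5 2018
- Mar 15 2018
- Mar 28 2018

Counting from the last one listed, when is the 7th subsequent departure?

Sep 19 2018

The spacing grows by 3 each time: 1, 4, 7, 10, 13 days.
Next gap: 16 days. Mar 28 2018 + 16 days = Apr 13 2018.
Next gap: 19 days. Apr 13 2018 + 19 days = May 2 2018.
Next gap: 22 days. May 2 2018 + 22 days = May 24 2018.
Next gap: 25 days. May 24 2018 + 25 days = Jun 18 2018.
Next gap: 28 days. Jun 18 2018 + 28 days = Jul 16 2018.
Next gap: 31 days. Jul 16 2018 + 31 days = Aug 16 2018.
Next gap: 34 days. Aug 16 2018 + 34 days = Sep 19 2018.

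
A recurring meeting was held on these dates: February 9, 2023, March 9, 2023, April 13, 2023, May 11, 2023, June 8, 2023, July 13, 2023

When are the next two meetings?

All dates are Thursdays, 28, 35, 28, 28, 35 days apart.
Specifically, the 2nd Thursday of each month.
2nd Thursday of August 2023: August 10, 2023.
September 2023 — 2nd Thursday is September 14, 2023.

August 10, 2023; September 14, 2023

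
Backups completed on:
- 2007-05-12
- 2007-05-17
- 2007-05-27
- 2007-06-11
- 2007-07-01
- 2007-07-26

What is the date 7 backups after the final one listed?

Intervals are 5, 10, 15, 20, 25 days — an arithmetic progression with common difference 5.
Next gap: 30 days. 2007-07-26 + 30 days = 2007-08-25.
Next gap: 35 days. 2007-08-25 + 35 days = 2007-09-29.
Next gap: 40 days. 2007-09-29 + 40 days = 2007-11-08.
Next gap: 45 days. 2007-11-08 + 45 days = 2007-12-23.
Next gap: 50 days. 2007-12-23 + 50 days = 2008-02-11.
Next gap: 55 days. 2008-02-11 + 55 days = 2008-04-06.
Next gap: 60 days. 2008-04-06 + 60 days = 2008-06-05.

2008-06-05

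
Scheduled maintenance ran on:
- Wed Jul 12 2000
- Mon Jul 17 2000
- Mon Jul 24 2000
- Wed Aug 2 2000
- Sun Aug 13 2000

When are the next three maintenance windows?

The spacing grows by 2 each time: 5, 7, 9, 11 days.
Next gap: 13 days. Sun Aug 13 2000 + 13 days = Sat Aug 26 2000.
Next gap: 15 days. Sat Aug 26 2000 + 15 days = Sun Sep 10 2000.
Next gap: 17 days. Sun Sep 10 2000 + 17 days = Wed Sep 27 2000.

Sat Aug 26 2000, Sun Sep 10 2000, Wed Sep 27 2000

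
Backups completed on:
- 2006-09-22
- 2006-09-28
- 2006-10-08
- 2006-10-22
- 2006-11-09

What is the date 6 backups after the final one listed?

The spacing grows by 4 each time: 6, 10, 14, 18 days.
Next gap: 22 days. 2006-11-09 + 22 days = 2006-12-01.
Next gap: 26 days. 2006-12-01 + 26 days = 2006-12-27.
Next gap: 30 days. 2006-12-27 + 30 days = 2007-01-26.
Next gap: 34 days. 2007-01-26 + 34 days = 2007-03-01.
Next gap: 38 days. 2007-03-01 + 38 days = 2007-04-08.
Next gap: 42 days. 2007-04-08 + 42 days = 2007-05-20.

2007-05-20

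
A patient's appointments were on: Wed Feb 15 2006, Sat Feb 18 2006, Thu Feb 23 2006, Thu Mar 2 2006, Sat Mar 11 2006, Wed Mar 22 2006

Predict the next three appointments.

The spacing grows by 2 each time: 3, 5, 7, 9, 11 days.
Next gap: 13 days. Wed Mar 22 2006 + 13 days = Tue Apr 4 2006.
Next gap: 15 days. Tue Apr 4 2006 + 15 days = Wed Apr 19 2006.
Next gap: 17 days. Wed Apr 19 2006 + 17 days = Sat May 6 2006.

Tue Apr 4 2006, Wed Apr 19 2006, Sat May 6 2006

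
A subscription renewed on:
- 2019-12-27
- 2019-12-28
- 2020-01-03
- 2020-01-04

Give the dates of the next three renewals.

Every event lands on a Friday or Saturday (gaps cycle 1, 6, 1).
So the schedule is: every Friday and Saturday.
The following Friday is 2020-01-10.
The following Saturday is 2020-01-11.
Next Friday: 2020-01-17.

2020-01-10, 2020-01-11, 2020-01-17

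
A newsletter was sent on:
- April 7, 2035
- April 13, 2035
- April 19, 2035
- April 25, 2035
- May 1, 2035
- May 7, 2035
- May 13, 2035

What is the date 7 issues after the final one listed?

Every event comes 6 days after the last (6, 6, 6, 6, 6, 6).
May 13, 2035 + 6 days = May 19, 2035.
May 19, 2035 + 6 days = May 25, 2035.
May 25, 2035 + 6 days = May 31, 2035.
May 31, 2035 + 6 days = June 6, 2035.
June 6, 2035 + 6 days = June 12, 2035.
June 12, 2035 + 6 days = June 18, 2035.
June 18, 2035 + 6 days = June 24, 2035.

June 24, 2035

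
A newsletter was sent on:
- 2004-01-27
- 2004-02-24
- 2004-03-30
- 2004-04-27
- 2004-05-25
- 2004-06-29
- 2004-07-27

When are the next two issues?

2004-08-31, 2004-09-28

All Tuesdays; the gaps (28, 35, 28, 28, 35, 28) vary with month length.
This is the last Tuesday of each month.
Last Tuesday of August 2004: 2004-08-31.
Last Tuesday of September 2004: 2004-09-28.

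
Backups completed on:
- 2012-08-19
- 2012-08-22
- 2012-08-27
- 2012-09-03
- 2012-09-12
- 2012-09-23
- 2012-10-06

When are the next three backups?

2012-10-21, 2012-11-07, 2012-11-26

Gaps: 3, 5, 7, 9, 11, 13 days — each gap is 2 larger than the previous one.
Next gap: 15 days. 2012-10-06 + 15 days = 2012-10-21.
Next gap: 17 days. 2012-10-21 + 17 days = 2012-11-07.
Next gap: 19 days. 2012-11-07 + 19 days = 2012-11-26.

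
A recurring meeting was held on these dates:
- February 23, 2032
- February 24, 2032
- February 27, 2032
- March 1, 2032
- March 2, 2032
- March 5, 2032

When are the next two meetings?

Gaps: 1, 3, 3, 1, 3 days — not constant, but cyclic with period 3.
The events fall on every Monday, Tuesday and Friday.
Next Monday: March 8, 2032.
Next Tuesday: March 9, 2032.

March 8, 2032; March 9, 2032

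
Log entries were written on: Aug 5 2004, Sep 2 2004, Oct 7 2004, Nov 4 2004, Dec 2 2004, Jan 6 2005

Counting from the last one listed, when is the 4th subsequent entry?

May 5 2005

All dates are Thursdays, 28, 35, 28, 28, 35 days apart.
Specifically, the 1st Thursday of each month.
1st Thursday of February 2005: Feb 3 2005.
1st Thursday of March 2005: Mar 3 2005.
April 2005 — 1st Thursday is Apr 7 2005.
1st Thursday of May 2005: May 5 2005.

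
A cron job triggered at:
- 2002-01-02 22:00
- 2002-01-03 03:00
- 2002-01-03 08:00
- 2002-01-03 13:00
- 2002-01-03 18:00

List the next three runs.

2002-01-03 23:00, 2002-01-04 04:00, 2002-01-04 09:00

Gaps: 5, 5, 5, 5 hours — each event is 5 hours after the previous one.
2002-01-03 18:00 + 5 h = 2002-01-03 23:00.
2002-01-03 23:00 + 5 h = 2002-01-04 04:00.
2002-01-04 04:00 + 5 h = 2002-01-04 09:00.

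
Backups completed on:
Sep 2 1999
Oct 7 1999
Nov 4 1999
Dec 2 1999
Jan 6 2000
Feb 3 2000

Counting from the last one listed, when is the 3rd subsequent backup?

Gaps: 35, 28, 28, 35, 28 days — a mix of 28 and 35. Every date is a Thursday.
Each is the 1st Thursday of its month.
March 2000 — 1st Thursday is Mar 2 2000.
1st Thursday of April 2000: Apr 6 2000.
May 2000 — 1st Thursday is May 4 2000.

May 4 2000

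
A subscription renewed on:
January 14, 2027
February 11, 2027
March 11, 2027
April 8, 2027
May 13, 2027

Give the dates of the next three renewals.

Gaps: 28, 28, 28, 35 days — a mix of 28 and 35. Every date is a Thursday.
Each is the 2nd Thursday of its month.
June 2027 — 2nd Thursday is June 10, 2027.
2nd Thursday of July 2027: July 8, 2027.
2nd Thursday of August 2027: August 12, 2027.

June 10, 2027; July 8, 2027; August 12, 2027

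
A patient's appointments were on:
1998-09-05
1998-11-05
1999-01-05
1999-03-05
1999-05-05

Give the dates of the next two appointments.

1999-07-05, 1999-09-05

The day-of-month is always 5 (61, 61, 59, 61 days between events).
So this recurs on the 5th of every 2 months.
Next: July 1999 → 1999-07-05.
September 1999: 1999-09-05.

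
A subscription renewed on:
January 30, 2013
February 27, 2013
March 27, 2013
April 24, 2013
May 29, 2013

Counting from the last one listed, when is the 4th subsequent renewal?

All Wednesdays; the gaps (28, 28, 28, 35) vary with month length.
This is the last Wednesday of each month.
Last Wednesday of June 2013: June 26, 2013.
July 2013 ends with Wednesday July 31, 2013.
Last Wednesday of August 2013: August 28, 2013.
Last Wednesday of September 2013: September 25, 2013.

September 25, 2013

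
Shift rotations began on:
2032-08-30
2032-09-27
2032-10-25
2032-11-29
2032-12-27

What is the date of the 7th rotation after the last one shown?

Every date is a Monday; gaps 28, 28, 35, 28 days.
Each is the last Monday of its month (at least one falls on the 29th or later, ruling out '4th Monday').
January 2033 ends with Monday 2033-01-31.
February 2033 ends with Monday 2033-02-28.
March 2033 ends with Monday 2033-03-28.
April 2033 ends with Monday 2033-04-25.
Last Monday of May 2033: 2033-05-30.
June 2033 ends with Monday 2033-06-27.
Last Monday of July 2033: 2033-07-25.

2033-07-25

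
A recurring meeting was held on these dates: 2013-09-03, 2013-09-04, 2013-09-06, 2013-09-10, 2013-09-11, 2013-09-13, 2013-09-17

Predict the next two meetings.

2013-09-18, 2013-09-20

Gaps: 1, 2, 4, 1, 2, 4 days — not constant, but cyclic with period 3.
The events fall on every Tuesday, Wednesday and Friday.
Next Wednesday: 2013-09-18.
The following Friday is 2013-09-20.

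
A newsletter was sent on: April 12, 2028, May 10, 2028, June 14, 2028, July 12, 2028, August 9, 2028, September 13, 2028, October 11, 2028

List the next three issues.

November 8, 2028; December 13, 2028; January 10, 2029

These are Wednesdays at 28- or 35-day spacing (28, 35, 28, 28, 35, 28).
The pattern: 2nd Wednesday of the month.
2nd Wednesday of November 2028: November 8, 2028.
December 2028 — 2nd Wednesday is December 13, 2028.
2nd Wednesday of January 2029: January 10, 2029.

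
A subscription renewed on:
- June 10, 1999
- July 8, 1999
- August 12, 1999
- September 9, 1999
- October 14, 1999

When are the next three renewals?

November 11, 1999; December 9, 1999; January 13, 2000

These are Thursdays at 28- or 35-day spacing (28, 35, 28, 35).
The pattern: 2nd Thursday of the month.
2nd Thursday of November 1999: November 11, 1999.
December 1999 — 2nd Thursday is December 9, 1999.
January 2000 — 2nd Thursday is January 13, 2000.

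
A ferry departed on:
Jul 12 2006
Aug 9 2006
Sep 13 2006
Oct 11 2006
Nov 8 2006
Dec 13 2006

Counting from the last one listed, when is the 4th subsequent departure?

All dates are Wednesdays, 28, 35, 28, 28, 35 days apart.
Specifically, the 2nd Wednesday of each month.
2nd Wednesday of January 2007: Jan 10 2007.
February 2007 — 2nd Wednesday is Feb 14 2007.
2nd Wednesday of March 2007: Mar 14 2007.
2nd Wednesday of April 2007: Apr 11 2007.

Apr 11 2007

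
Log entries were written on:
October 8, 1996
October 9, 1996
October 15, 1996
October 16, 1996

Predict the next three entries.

October 22, 1996; October 23, 1996; October 29, 1996

Gaps: 1, 6, 1 days — not constant, but cyclic with period 2.
The events fall on every Tuesday and Wednesday.
Next Tuesday: October 22, 1996.
The following Wednesday is October 23, 1996.
Next Tuesday: October 29, 1996.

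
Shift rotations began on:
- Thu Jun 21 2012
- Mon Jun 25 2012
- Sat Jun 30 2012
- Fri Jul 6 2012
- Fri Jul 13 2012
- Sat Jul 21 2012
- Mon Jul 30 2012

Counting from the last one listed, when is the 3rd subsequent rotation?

Gaps: 4, 5, 6, 7, 8, 9 days — each gap is 1 larger than the previous one.
Next gap: 10 days. Mon Jul 30 2012 + 10 days = Thu Aug 9 2012.
Next gap: 11 days. Thu Aug 9 2012 + 11 days = Mon Aug 20 2012.
Next gap: 12 days. Mon Aug 20 2012 + 12 days = Sat Sep 1 2012.

Sat Sep 1 2012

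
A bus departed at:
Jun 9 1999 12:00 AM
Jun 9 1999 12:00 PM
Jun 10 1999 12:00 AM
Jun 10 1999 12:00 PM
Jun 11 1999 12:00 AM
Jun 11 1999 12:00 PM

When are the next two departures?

Jun 12 1999 12:00 AM, Jun 12 1999 12:00 PM

The interval is a steady 12 hours (12, 12, 12, 12, 12).
Jun 11 1999 12:00 PM + 12 h = Jun 12 1999 12:00 AM.
Jun 12 1999 12:00 AM + 12 h = Jun 12 1999 12:00 PM.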